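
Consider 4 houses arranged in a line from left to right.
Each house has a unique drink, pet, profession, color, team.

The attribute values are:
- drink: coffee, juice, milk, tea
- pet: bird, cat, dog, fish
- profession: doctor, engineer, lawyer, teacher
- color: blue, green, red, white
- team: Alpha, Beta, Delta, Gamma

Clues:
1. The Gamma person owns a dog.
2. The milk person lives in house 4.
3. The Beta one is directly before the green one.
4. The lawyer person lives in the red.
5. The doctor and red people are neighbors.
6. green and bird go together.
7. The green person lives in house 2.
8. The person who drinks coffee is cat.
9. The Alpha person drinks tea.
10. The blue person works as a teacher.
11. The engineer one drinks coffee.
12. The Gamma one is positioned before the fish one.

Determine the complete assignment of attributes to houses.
Solution:

House | Drink | Pet | Profession | Color | Team
-----------------------------------------------
  1   | coffee | cat | engineer | white | Beta
  2   | tea | bird | doctor | green | Alpha
  3   | juice | dog | lawyer | red | Gamma
  4   | milk | fish | teacher | blue | Delta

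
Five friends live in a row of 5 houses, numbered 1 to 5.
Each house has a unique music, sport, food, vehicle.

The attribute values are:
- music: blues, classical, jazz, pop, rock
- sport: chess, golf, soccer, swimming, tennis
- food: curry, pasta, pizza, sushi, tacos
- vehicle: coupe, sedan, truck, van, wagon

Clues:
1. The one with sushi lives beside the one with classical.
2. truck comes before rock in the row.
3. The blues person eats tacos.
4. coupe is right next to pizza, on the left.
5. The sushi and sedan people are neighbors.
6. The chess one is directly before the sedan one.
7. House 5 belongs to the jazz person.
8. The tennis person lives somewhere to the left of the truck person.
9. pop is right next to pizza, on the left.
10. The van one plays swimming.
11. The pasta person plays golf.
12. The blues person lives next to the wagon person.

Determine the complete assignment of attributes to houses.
Solution:

House | Music | Sport | Food | Vehicle
--------------------------------------
  1   | pop | chess | sushi | coupe
  2   | classical | tennis | pizza | sedan
  3   | blues | soccer | tacos | truck
  4   | rock | golf | pasta | wagon
  5   | jazz | swimming | curry | van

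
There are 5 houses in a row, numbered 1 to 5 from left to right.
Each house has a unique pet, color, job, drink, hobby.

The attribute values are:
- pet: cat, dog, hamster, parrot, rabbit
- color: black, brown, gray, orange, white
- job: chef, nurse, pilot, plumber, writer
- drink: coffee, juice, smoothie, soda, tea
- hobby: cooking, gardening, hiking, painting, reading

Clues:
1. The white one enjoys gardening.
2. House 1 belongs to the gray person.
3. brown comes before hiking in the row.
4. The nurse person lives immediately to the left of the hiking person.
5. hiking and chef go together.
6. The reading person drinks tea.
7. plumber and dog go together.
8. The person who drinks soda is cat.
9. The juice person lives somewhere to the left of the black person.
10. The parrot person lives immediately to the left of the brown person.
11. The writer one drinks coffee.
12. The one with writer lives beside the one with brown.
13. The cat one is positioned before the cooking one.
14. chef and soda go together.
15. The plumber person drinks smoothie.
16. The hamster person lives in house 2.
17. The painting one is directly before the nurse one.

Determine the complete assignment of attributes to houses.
Solution:

House | Pet | Color | Job | Drink | Hobby
-----------------------------------------
  1   | parrot | gray | writer | coffee | painting
  2   | hamster | brown | nurse | tea | reading
  3   | cat | orange | chef | soda | hiking
  4   | rabbit | white | pilot | juice | gardening
  5   | dog | black | plumber | smoothie | cooking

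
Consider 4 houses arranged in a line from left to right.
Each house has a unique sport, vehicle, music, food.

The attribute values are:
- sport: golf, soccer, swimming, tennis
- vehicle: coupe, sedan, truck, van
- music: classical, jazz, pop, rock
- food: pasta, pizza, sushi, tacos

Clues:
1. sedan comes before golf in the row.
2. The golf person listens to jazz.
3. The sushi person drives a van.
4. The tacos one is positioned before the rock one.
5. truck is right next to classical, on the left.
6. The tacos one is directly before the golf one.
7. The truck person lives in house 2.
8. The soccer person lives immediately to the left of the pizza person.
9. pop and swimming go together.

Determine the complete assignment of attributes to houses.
Solution:

House | Sport | Vehicle | Music | Food
--------------------------------------
  1   | swimming | sedan | pop | tacos
  2   | golf | truck | jazz | pasta
  3   | soccer | van | classical | sushi
  4   | tennis | coupe | rock | pizza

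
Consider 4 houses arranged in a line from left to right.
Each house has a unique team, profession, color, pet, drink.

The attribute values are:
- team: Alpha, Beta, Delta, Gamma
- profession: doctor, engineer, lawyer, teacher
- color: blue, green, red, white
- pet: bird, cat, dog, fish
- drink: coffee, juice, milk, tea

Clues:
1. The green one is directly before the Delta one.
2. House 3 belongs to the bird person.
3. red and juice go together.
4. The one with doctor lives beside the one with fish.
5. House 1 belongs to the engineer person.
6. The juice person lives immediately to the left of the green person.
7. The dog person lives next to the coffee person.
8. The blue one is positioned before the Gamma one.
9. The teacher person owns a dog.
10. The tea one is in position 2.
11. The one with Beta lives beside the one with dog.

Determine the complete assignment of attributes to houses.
Solution:

House | Team | Profession | Color | Pet | Drink
-----------------------------------------------
  1   | Beta | engineer | red | cat | juice
  2   | Alpha | teacher | green | dog | tea
  3   | Delta | doctor | blue | bird | coffee
  4   | Gamma | lawyer | white | fish | milk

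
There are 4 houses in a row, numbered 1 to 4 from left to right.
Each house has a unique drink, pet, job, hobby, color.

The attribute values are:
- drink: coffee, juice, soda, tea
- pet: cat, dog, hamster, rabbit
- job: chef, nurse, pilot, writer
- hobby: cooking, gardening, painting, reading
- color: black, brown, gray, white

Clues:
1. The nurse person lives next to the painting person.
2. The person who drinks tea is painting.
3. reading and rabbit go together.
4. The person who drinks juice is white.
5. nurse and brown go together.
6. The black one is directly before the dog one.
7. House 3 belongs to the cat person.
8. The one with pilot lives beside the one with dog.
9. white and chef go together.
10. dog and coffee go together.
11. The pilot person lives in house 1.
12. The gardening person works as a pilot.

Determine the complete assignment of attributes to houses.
Solution:

House | Drink | Pet | Job | Hobby | Color
-----------------------------------------
  1   | soda | hamster | pilot | gardening | black
  2   | coffee | dog | nurse | cooking | brown
  3   | tea | cat | writer | painting | gray
  4   | juice | rabbit | chef | reading | white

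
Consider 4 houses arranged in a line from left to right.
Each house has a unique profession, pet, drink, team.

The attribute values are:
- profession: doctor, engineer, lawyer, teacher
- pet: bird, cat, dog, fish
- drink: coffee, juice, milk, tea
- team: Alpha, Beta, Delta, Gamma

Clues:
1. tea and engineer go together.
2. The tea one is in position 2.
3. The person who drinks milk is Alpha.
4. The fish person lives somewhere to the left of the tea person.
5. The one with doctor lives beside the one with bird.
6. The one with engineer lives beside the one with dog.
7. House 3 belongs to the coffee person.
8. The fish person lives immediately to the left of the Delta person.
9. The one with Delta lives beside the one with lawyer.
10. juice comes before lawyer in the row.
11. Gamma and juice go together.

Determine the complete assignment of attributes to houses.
Solution:

House | Profession | Pet | Drink | Team
---------------------------------------
  1   | doctor | fish | juice | Gamma
  2   | engineer | bird | tea | Delta
  3   | lawyer | dog | coffee | Beta
  4   | teacher | cat | milk | Alpha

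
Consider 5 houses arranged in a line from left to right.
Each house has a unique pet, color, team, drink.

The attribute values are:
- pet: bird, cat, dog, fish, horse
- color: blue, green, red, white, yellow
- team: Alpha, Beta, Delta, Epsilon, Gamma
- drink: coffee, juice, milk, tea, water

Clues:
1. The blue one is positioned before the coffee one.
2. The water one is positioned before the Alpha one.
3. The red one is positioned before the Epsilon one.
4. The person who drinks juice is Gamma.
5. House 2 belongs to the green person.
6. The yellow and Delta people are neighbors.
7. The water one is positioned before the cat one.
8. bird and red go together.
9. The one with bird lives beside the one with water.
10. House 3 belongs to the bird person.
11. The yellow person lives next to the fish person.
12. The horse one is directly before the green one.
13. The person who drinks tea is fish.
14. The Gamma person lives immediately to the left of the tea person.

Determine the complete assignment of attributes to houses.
Solution:

House | Pet | Color | Team | Drink
----------------------------------
  1   | horse | yellow | Gamma | juice
  2   | fish | green | Delta | tea
  3   | bird | red | Beta | milk
  4   | dog | blue | Epsilon | water
  5   | cat | white | Alpha | coffee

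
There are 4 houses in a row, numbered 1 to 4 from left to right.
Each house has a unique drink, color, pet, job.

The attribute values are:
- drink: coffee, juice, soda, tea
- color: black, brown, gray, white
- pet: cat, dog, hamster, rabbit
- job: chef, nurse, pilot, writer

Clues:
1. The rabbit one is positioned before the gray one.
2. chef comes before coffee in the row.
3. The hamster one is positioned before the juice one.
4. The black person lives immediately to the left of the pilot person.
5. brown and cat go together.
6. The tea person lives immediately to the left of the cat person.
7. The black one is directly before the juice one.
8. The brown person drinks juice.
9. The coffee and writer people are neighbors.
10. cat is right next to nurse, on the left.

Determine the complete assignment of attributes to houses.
Solution:

House | Drink | Color | Pet | Job
---------------------------------
  1   | tea | black | hamster | chef
  2   | juice | brown | cat | pilot
  3   | coffee | white | rabbit | nurse
  4   | soda | gray | dog | writer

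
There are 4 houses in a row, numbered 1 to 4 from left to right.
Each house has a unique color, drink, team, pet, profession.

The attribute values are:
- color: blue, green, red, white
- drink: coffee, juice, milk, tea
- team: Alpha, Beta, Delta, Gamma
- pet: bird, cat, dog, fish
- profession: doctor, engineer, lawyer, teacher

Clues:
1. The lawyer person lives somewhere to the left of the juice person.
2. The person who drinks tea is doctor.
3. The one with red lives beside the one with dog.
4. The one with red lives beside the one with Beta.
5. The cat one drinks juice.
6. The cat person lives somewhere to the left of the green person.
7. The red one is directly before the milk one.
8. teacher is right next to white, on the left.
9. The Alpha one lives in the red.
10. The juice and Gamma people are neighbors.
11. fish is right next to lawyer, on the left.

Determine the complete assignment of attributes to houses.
Solution:

House | Color | Drink | Team | Pet | Profession
-----------------------------------------------
  1   | red | coffee | Alpha | fish | teacher
  2   | white | milk | Beta | dog | lawyer
  3   | blue | juice | Delta | cat | engineer
  4   | green | tea | Gamma | bird | doctor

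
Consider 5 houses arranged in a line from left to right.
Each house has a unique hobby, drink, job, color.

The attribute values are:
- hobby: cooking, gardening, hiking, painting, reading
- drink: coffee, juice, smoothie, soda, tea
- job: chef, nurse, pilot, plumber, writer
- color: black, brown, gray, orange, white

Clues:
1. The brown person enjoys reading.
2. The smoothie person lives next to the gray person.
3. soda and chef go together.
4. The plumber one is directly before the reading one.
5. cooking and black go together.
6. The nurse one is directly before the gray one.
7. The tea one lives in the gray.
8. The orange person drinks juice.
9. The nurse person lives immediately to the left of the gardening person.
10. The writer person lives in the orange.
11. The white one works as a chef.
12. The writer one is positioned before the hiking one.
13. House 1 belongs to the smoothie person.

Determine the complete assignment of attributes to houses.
Solution:

House | Hobby | Drink | Job | Color
-----------------------------------
  1   | cooking | smoothie | nurse | black
  2   | gardening | tea | plumber | gray
  3   | reading | coffee | pilot | brown
  4   | painting | juice | writer | orange
  5   | hiking | soda | chef | white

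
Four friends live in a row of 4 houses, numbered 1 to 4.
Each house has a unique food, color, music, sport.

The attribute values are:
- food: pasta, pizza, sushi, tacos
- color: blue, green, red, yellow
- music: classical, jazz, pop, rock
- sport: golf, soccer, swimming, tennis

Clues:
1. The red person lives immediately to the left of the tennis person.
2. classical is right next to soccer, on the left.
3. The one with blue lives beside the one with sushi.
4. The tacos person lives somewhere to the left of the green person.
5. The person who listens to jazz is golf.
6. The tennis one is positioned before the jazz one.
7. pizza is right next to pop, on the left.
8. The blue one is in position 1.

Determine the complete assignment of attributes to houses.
Solution:

House | Food | Color | Music | Sport
------------------------------------
  1   | pizza | blue | classical | swimming
  2   | sushi | red | pop | soccer
  3   | tacos | yellow | rock | tennis
  4   | pasta | green | jazz | golf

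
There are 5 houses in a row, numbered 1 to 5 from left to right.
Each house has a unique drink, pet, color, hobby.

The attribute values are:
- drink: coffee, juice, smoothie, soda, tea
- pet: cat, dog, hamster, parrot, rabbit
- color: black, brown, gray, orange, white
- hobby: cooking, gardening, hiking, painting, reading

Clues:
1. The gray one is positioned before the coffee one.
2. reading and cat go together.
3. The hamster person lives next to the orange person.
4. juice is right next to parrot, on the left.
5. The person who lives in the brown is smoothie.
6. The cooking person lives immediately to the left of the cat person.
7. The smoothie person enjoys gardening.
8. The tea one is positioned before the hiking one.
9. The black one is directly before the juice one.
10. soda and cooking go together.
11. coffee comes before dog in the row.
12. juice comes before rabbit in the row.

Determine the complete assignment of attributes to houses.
Solution:

House | Drink | Pet | Color | Hobby
-----------------------------------
  1   | soda | hamster | black | cooking
  2   | juice | cat | orange | reading
  3   | tea | parrot | gray | painting
  4   | coffee | rabbit | white | hiking
  5   | smoothie | dog | brown | gardening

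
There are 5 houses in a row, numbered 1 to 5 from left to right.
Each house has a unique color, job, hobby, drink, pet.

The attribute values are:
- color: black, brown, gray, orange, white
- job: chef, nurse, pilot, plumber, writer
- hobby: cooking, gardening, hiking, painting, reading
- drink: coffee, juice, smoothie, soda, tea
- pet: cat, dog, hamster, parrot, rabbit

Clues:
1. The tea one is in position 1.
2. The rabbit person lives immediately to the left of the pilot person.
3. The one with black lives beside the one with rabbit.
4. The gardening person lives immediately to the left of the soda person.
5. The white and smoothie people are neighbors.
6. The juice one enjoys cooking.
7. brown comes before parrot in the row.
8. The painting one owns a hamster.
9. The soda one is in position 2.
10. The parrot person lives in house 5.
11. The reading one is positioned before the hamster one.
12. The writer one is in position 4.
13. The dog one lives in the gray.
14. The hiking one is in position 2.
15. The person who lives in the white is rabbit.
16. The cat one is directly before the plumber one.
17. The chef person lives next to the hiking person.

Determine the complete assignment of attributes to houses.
Solution:

House | Color | Job | Hobby | Drink | Pet
-----------------------------------------
  1   | black | chef | gardening | tea | cat
  2   | white | plumber | hiking | soda | rabbit
  3   | gray | pilot | reading | smoothie | dog
  4   | brown | writer | painting | coffee | hamster
  5   | orange | nurse | cooking | juice | parrot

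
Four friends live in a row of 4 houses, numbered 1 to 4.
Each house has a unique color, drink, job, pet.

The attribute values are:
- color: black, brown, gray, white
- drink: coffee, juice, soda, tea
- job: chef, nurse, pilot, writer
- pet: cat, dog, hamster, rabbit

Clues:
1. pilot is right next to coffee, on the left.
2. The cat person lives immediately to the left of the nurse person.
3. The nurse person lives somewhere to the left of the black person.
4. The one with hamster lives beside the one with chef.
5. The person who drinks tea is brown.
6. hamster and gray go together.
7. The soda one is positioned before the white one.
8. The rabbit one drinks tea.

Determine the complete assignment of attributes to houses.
Solution:

House | Color | Drink | Job | Pet
---------------------------------
  1   | gray | soda | pilot | hamster
  2   | white | coffee | chef | cat
  3   | brown | tea | nurse | rabbit
  4   | black | juice | writer | dog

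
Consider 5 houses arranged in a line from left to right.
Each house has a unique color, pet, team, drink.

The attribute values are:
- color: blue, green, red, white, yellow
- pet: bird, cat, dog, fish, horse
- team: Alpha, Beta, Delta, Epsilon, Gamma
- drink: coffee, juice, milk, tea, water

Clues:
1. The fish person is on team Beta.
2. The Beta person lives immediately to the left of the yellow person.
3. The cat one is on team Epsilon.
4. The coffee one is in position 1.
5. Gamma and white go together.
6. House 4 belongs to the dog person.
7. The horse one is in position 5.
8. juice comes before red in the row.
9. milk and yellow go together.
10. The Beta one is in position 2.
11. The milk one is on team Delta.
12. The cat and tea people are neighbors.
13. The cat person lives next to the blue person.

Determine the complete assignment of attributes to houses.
Solution:

House | Color | Pet | Team | Drink
----------------------------------
  1   | green | cat | Epsilon | coffee
  2   | blue | fish | Beta | tea
  3   | yellow | bird | Delta | milk
  4   | white | dog | Gamma | juice
  5   | red | horse | Alpha | water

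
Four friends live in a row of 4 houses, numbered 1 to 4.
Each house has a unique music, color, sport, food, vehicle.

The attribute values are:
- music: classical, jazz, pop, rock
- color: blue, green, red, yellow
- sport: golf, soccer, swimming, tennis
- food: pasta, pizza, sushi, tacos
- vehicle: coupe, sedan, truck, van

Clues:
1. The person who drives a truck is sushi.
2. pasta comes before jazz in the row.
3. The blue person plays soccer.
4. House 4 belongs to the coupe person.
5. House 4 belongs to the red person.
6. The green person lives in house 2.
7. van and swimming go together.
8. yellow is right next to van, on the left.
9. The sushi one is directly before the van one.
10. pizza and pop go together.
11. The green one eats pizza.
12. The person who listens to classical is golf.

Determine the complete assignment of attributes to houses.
Solution:

House | Music | Color | Sport | Food | Vehicle
----------------------------------------------
  1   | classical | yellow | golf | sushi | truck
  2   | pop | green | swimming | pizza | van
  3   | rock | blue | soccer | pasta | sedan
  4   | jazz | red | tennis | tacos | coupe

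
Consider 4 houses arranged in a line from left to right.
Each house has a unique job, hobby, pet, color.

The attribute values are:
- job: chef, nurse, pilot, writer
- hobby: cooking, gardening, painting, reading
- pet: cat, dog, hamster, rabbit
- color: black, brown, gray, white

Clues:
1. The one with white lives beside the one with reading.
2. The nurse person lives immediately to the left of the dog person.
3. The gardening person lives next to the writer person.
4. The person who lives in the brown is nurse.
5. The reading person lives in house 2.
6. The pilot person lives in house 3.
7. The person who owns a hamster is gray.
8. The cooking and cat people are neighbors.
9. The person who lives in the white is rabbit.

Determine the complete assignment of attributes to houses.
Solution:

House | Job | Hobby | Pet | Color
---------------------------------
  1   | chef | cooking | rabbit | white
  2   | nurse | reading | cat | brown
  3   | pilot | gardening | dog | black
  4   | writer | painting | hamster | gray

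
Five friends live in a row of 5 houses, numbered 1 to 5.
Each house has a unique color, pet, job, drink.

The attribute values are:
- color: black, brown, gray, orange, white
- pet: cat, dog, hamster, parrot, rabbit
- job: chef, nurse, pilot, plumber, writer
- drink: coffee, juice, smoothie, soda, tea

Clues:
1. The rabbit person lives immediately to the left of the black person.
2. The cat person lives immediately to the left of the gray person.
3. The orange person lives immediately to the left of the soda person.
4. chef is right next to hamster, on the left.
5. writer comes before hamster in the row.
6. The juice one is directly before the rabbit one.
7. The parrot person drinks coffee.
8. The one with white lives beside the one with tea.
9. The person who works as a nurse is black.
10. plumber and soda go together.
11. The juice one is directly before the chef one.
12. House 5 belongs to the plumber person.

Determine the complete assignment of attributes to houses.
Solution:

House | Color | Pet | Job | Drink
---------------------------------
  1   | white | cat | writer | juice
  2   | gray | rabbit | chef | tea
  3   | black | hamster | nurse | smoothie
  4   | orange | parrot | pilot | coffee
  5   | brown | dog | plumber | soda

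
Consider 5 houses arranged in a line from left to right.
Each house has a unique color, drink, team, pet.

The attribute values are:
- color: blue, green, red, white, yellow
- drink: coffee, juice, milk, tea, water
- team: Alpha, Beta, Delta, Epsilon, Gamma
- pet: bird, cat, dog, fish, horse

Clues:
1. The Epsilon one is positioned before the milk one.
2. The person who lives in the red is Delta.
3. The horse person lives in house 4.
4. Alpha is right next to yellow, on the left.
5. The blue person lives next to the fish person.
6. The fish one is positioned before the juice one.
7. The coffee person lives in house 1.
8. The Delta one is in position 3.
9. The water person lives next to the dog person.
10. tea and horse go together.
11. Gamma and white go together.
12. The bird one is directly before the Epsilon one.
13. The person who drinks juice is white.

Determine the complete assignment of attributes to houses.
Solution:

House | Color | Drink | Team | Pet
----------------------------------
  1   | blue | coffee | Alpha | bird
  2   | yellow | water | Epsilon | fish
  3   | red | milk | Delta | dog
  4   | green | tea | Beta | horse
  5   | white | juice | Gamma | cat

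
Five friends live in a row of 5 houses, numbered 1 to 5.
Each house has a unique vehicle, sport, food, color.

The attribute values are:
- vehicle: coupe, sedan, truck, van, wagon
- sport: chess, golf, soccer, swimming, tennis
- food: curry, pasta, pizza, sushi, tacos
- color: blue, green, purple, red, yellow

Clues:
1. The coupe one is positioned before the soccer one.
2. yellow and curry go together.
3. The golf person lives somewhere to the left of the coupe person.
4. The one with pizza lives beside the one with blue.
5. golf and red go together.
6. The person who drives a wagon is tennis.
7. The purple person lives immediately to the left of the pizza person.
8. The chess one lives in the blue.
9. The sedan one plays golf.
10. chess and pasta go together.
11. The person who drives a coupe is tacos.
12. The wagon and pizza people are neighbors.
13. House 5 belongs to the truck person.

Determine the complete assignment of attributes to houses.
Solution:

House | Vehicle | Sport | Food | Color
--------------------------------------
  1   | wagon | tennis | sushi | purple
  2   | sedan | golf | pizza | red
  3   | van | chess | pasta | blue
  4   | coupe | swimming | tacos | green
  5   | truck | soccer | curry | yellow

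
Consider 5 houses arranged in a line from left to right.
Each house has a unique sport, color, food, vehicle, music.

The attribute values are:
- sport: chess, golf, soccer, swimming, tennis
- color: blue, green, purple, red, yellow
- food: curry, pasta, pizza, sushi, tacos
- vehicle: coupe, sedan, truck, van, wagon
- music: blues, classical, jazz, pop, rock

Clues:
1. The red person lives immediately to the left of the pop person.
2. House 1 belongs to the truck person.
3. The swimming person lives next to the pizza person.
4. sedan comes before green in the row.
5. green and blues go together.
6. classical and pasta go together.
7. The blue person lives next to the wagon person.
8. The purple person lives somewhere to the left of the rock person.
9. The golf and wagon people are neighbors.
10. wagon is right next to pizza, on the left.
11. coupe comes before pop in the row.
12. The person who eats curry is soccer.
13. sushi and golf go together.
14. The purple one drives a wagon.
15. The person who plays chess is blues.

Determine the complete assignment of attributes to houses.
Solution:

House | Sport | Color | Food | Vehicle | Music
----------------------------------------------
  1   | golf | blue | sushi | truck | jazz
  2   | swimming | purple | pasta | wagon | classical
  3   | tennis | red | pizza | coupe | rock
  4   | soccer | yellow | curry | sedan | pop
  5   | chess | green | tacos | van | blues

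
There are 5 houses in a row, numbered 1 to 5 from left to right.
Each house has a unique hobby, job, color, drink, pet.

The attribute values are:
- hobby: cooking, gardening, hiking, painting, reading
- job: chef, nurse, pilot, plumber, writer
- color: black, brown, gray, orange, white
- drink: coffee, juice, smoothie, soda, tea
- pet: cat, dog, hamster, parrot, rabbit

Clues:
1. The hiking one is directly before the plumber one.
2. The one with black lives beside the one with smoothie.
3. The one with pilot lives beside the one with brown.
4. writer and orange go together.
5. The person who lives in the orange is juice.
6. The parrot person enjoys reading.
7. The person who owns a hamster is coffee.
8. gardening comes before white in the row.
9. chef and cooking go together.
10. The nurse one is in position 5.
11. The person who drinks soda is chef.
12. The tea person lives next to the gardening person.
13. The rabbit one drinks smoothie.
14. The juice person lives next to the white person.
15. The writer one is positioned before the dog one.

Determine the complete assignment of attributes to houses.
Solution:

House | Hobby | Job | Color | Drink | Pet
-----------------------------------------
  1   | hiking | pilot | black | tea | cat
  2   | gardening | plumber | brown | smoothie | rabbit
  3   | reading | writer | orange | juice | parrot
  4   | cooking | chef | white | soda | dog
  5   | painting | nurse | gray | coffee | hamster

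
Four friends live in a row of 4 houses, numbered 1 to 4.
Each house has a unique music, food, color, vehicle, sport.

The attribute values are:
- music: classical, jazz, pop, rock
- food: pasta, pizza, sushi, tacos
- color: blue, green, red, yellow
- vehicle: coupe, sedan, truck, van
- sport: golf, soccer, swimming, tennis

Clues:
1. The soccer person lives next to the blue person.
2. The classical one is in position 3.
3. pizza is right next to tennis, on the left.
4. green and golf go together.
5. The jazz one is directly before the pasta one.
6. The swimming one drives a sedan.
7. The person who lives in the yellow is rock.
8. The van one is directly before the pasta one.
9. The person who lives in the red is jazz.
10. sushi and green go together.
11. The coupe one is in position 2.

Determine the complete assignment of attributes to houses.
Solution:

House | Music | Food | Color | Vehicle | Sport
----------------------------------------------
  1   | jazz | pizza | red | van | soccer
  2   | pop | pasta | blue | coupe | tennis
  3   | classical | sushi | green | truck | golf
  4   | rock | tacos | yellow | sedan | swimming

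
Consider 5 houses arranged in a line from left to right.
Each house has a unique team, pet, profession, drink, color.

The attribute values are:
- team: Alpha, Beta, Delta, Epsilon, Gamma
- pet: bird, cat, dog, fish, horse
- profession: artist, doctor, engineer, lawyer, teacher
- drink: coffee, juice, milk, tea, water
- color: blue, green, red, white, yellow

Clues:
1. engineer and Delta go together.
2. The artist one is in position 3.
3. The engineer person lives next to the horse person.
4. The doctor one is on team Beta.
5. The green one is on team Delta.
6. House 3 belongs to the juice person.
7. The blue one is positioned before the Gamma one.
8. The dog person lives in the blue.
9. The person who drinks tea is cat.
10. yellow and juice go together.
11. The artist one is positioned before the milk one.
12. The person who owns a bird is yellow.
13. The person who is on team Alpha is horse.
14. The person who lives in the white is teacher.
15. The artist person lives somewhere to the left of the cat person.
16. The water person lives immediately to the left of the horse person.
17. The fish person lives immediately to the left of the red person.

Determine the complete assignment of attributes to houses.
Solution:

House | Team | Pet | Profession | Drink | Color
-----------------------------------------------
  1   | Delta | fish | engineer | water | green
  2   | Alpha | horse | lawyer | coffee | red
  3   | Epsilon | bird | artist | juice | yellow
  4   | Beta | dog | doctor | milk | blue
  5   | Gamma | cat | teacher | tea | white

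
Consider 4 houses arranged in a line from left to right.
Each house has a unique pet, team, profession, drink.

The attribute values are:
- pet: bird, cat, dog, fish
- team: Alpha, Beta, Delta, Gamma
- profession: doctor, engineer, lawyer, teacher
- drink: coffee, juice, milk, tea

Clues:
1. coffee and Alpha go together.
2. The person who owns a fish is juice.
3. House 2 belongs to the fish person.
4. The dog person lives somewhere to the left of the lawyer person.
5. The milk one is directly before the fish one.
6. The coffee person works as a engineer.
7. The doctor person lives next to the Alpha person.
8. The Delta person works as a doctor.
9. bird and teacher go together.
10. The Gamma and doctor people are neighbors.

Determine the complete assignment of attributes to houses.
Solution:

House | Pet | Team | Profession | Drink
---------------------------------------
  1   | bird | Gamma | teacher | milk
  2   | fish | Delta | doctor | juice
  3   | dog | Alpha | engineer | coffee
  4   | cat | Beta | lawyer | tea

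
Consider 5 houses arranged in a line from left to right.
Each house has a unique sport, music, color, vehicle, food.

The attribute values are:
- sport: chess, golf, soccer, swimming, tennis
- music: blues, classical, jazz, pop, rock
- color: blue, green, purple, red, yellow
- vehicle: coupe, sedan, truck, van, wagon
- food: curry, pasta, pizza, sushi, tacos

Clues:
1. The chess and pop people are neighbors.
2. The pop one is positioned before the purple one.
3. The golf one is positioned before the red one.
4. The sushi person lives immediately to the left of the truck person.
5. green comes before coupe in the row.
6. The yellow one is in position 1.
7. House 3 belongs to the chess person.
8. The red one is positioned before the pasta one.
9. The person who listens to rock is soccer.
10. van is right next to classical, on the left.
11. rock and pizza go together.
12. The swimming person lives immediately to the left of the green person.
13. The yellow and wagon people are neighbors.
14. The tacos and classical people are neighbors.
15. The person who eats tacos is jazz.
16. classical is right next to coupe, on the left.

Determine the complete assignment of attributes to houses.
Solution:

House | Sport | Music | Color | Vehicle | Food
----------------------------------------------
  1   | swimming | jazz | yellow | van | tacos
  2   | golf | classical | green | wagon | curry
  3   | chess | blues | red | coupe | sushi
  4   | tennis | pop | blue | truck | pasta
  5   | soccer | rock | purple | sedan | pizza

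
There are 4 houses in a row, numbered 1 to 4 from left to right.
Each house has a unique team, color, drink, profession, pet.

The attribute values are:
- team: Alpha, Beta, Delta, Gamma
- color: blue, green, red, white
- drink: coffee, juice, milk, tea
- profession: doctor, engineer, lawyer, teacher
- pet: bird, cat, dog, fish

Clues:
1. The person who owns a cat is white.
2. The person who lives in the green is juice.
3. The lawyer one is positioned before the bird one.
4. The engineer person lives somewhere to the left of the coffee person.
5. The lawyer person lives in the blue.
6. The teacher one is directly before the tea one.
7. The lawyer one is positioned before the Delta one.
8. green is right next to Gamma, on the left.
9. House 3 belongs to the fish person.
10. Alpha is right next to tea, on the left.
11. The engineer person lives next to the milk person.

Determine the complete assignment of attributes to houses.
Solution:

House | Team | Color | Drink | Profession | Pet
-----------------------------------------------
  1   | Alpha | green | juice | teacher | dog
  2   | Gamma | white | tea | engineer | cat
  3   | Beta | blue | milk | lawyer | fish
  4   | Delta | red | coffee | doctor | bird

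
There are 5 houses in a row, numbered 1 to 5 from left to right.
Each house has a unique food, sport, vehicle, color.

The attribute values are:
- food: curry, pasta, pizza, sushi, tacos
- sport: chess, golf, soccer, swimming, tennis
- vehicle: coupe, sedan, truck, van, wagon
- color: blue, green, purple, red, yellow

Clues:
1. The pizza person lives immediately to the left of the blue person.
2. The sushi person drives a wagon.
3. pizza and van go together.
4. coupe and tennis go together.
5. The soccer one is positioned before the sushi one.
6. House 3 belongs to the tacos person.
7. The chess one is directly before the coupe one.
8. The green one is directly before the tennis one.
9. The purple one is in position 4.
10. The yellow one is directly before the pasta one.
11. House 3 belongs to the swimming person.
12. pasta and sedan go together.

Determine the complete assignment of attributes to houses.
Solution:

House | Food | Sport | Vehicle | Color
--------------------------------------
  1   | pizza | chess | van | green
  2   | curry | tennis | coupe | blue
  3   | tacos | swimming | truck | yellow
  4   | pasta | soccer | sedan | purple
  5   | sushi | golf | wagon | red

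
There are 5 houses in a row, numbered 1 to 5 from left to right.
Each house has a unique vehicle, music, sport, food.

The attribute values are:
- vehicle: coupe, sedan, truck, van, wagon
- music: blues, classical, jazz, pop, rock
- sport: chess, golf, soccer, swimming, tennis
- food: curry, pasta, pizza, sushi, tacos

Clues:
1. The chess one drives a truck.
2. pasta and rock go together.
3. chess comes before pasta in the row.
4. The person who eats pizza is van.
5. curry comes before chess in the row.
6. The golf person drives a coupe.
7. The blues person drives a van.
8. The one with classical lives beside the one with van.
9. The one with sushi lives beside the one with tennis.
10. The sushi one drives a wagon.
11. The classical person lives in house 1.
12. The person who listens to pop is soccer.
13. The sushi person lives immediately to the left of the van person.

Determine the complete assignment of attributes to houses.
Solution:

House | Vehicle | Music | Sport | Food
--------------------------------------
  1   | wagon | classical | swimming | sushi
  2   | van | blues | tennis | pizza
  3   | sedan | pop | soccer | curry
  4   | truck | jazz | chess | tacos
  5   | coupe | rock | golf | pasta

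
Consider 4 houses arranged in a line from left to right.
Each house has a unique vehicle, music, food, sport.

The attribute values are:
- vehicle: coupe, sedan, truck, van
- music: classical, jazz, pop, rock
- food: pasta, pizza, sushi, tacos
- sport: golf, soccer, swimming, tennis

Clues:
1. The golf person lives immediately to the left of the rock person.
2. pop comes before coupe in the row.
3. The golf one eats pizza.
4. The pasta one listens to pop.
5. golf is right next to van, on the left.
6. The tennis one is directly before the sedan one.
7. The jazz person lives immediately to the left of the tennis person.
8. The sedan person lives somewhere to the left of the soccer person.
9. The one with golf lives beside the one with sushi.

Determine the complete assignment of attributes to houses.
Solution:

House | Vehicle | Music | Food | Sport
--------------------------------------
  1   | truck | jazz | pizza | golf
  2   | van | rock | sushi | tennis
  3   | sedan | pop | pasta | swimming
  4   | coupe | classical | tacos | soccer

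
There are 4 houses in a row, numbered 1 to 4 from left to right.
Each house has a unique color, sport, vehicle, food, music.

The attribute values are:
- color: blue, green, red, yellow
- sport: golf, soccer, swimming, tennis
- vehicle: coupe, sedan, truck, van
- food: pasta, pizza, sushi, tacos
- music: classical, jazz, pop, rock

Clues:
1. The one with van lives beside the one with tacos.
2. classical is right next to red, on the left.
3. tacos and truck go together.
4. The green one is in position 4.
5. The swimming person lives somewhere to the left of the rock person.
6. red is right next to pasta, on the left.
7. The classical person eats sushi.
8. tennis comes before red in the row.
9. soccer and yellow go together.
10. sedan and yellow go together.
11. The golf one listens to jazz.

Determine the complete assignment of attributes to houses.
Solution:

House | Color | Sport | Vehicle | Food | Music
----------------------------------------------
  1   | blue | tennis | van | sushi | classical
  2   | red | swimming | truck | tacos | pop
  3   | yellow | soccer | sedan | pasta | rock
  4   | green | golf | coupe | pizza | jazz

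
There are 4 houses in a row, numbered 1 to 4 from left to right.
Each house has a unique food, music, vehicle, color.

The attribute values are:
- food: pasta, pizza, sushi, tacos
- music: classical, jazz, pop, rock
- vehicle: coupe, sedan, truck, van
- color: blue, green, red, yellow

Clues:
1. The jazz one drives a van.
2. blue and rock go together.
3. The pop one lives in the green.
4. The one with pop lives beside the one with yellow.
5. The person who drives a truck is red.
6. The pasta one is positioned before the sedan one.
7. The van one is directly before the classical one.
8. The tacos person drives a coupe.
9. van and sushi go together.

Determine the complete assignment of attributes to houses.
Solution:

House | Food | Music | Vehicle | Color
--------------------------------------
  1   | tacos | pop | coupe | green
  2   | sushi | jazz | van | yellow
  3   | pasta | classical | truck | red
  4   | pizza | rock | sedan | blue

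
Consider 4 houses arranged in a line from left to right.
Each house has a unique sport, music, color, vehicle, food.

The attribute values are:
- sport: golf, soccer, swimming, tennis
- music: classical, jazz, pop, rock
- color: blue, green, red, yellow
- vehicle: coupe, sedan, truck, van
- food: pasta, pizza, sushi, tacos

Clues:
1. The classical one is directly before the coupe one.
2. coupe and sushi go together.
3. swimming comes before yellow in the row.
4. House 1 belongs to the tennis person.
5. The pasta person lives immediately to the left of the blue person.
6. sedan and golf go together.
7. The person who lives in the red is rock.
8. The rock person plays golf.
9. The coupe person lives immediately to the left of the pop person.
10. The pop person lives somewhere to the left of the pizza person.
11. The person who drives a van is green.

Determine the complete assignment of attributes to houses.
Solution:

House | Sport | Music | Color | Vehicle | Food
----------------------------------------------
  1   | tennis | classical | green | van | pasta
  2   | swimming | jazz | blue | coupe | sushi
  3   | soccer | pop | yellow | truck | tacos
  4   | golf | rock | red | sedan | pizza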